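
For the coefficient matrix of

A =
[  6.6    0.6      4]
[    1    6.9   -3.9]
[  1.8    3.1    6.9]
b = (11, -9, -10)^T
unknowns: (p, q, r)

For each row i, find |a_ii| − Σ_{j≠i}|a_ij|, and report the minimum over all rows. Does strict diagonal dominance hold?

row 1: |6.6| − (0.6+4) = 2
row 2: |6.9| − (1+3.9) = 2
row 3: |6.9| − (1.8+3.1) = 2
minimum over rows = 2 → strictly diagonally dominant (convergence guaranteed)

2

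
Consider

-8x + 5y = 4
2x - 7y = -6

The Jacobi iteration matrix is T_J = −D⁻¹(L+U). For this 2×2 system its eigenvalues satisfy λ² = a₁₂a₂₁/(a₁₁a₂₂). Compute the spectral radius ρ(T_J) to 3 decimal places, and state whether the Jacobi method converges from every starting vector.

a₁₂a₂₁/(a₁₁a₂₂) = (5)·(2) / ((-8)·(-7)) = 0.178571
ρ = √|0.178571| = √0.178571 = 0.423
ρ < 1, so Jacobi converges

0.423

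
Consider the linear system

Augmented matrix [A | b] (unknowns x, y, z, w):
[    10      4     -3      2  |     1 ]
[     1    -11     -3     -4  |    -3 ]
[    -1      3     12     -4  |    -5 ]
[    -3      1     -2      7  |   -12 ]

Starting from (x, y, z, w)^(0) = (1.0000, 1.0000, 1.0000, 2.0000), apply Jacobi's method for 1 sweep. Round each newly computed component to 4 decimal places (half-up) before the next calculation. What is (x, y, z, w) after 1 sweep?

Iteration 1:
  x = (1 - (4)·1.0000 - (-3)·1.0000 - (2)·2.0000) / (10) = -0.4000
  y = (-3 - (1)·1.0000 - (-3)·1.0000 - (-4)·2.0000) / (-11) = -0.6364
  z = (-5 - (-1)·1.0000 - (3)·1.0000 - (-4)·2.0000) / (12) = 0.0833
  w = (-12 - (-3)·1.0000 - (1)·1.0000 - (-2)·1.0000) / (7) = -1.1429

(-0.4000, -0.6364, 0.0833, -1.1429)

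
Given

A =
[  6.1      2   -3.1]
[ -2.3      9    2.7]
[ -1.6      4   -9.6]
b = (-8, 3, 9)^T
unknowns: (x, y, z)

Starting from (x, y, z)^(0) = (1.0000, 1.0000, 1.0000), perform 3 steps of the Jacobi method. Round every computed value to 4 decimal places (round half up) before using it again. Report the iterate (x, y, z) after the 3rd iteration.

(-1.7131, 0.0733, -0.5405)

Iteration 1:
  x = (-8 - (2)·1.0000 - (-3.1)·1.0000) / (6.1) = -1.1311
  y = (3 - (-2.3)·1.0000 - (2.7)·1.0000) / (9) = 0.2889
  z = (9 - (-1.6)·1.0000 - (4)·1.0000) / (-9.6) = -0.6875
Iteration 2:
  x = (-8 - (2)·0.2889 - (-3.1)·-0.6875) / (6.1) = -1.7556
  y = (3 - (-2.3)·-1.1311 - (2.7)·-0.6875) / (9) = 0.2505
  z = (9 - (-1.6)·-1.1311 - (4)·0.2889) / (-9.6) = -0.6286
Iteration 3:
  x = (-8 - (2)·0.2505 - (-3.1)·-0.6286) / (6.1) = -1.7131
  y = (3 - (-2.3)·-1.7556 - (2.7)·-0.6286) / (9) = 0.0733
  z = (9 - (-1.6)·-1.7556 - (4)·0.2505) / (-9.6) = -0.5405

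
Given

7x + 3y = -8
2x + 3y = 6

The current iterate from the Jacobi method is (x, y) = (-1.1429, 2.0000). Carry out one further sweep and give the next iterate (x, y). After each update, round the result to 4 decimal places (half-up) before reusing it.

One sweep:
  x = (-8 - (3)·2.0000) / (7) = -2.0000
  y = (6 - (2)·-1.1429) / (3) = 2.7619

(-2.0000, 2.7619)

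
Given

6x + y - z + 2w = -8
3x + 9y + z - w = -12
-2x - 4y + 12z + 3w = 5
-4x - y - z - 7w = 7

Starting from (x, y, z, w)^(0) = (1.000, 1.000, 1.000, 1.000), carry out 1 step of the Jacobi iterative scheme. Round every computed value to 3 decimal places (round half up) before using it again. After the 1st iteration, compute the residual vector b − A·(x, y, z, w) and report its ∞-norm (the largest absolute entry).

Iteration 1:
  x = (-8 - (1)·1.000 - (-1)·1.000 - (2)·1.000) / (6) = -1.667
  y = (-12 - (3)·1.000 - (1)·1.000 - (-1)·1.000) / (9) = -1.667
  z = (5 - (-2)·1.000 - (-4)·1.000 - (3)·1.000) / (12) = 0.667
  w = (7 - (-4)·1.000 - (-1)·1.000 - (-1)·1.000) / (-7) = -1.857
Residual b − A·x = (8.050, 5.480, -7.435, -13.667); ∞-norm = 13.667

13.667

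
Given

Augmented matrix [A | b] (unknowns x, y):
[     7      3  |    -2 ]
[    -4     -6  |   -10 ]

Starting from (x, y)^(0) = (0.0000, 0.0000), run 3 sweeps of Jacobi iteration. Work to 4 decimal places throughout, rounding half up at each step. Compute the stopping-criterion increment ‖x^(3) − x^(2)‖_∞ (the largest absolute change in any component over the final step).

Iteration 1:
  x = (-2 - (3)·0.0000) / (7) = -0.2857
  y = (-10 - (-4)·0.0000) / (-6) = 1.6667
Iteration 2:
  x = (-2 - (3)·1.6667) / (7) = -1.0000
  y = (-10 - (-4)·-0.2857) / (-6) = 1.8571
Iteration 3:
  x = (-2 - (3)·1.8571) / (7) = -1.0816
  y = (-10 - (-4)·-1.0000) / (-6) = 2.3333
Change: (-0.0816, 0.4762) → max |·| = 0.4762

0.4762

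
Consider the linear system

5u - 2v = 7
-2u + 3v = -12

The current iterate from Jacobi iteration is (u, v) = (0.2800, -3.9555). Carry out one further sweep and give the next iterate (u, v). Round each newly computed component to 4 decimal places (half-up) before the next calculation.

One sweep:
  u = (7 - (-2)·-3.9555) / (5) = -0.1822
  v = (-12 - (-2)·0.2800) / (3) = -3.8133

(-0.1822, -3.8133)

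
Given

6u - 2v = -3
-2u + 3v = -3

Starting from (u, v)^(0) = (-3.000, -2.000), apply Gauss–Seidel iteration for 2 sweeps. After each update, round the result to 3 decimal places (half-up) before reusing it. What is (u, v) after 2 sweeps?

Iteration 1:
  u = (-3 - (-2)·-2.000) / (6) = -1.167
  v = (-3 - (-2)·-1.167) / (3) = -1.778
Iteration 2:
  u = (-3 - (-2)·-1.778) / (6) = -1.093
  v = (-3 - (-2)·-1.093) / (3) = -1.729

(-1.093, -1.729)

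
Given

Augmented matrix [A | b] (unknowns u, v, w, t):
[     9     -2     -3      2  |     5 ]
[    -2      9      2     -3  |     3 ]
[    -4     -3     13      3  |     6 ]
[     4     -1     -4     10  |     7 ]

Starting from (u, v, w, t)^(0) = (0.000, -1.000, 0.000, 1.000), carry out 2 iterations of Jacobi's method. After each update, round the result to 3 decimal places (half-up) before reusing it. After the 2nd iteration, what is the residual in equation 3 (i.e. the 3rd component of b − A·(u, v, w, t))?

1.145

Iteration 1:
  u = (5 - (-2)·-1.000 - (-3)·0.000 - (2)·1.000) / (9) = 0.111
  v = (3 - (-2)·0.000 - (2)·0.000 - (-3)·1.000) / (9) = 0.667
  w = (6 - (-4)·0.000 - (-3)·-1.000 - (3)·1.000) / (13) = 0.000
  t = (7 - (4)·0.000 - (-1)·-1.000 - (-4)·0.000) / (10) = 0.600
Iteration 2:
  u = (5 - (-2)·0.667 - (-3)·0.000 - (2)·0.600) / (9) = 0.570
  v = (3 - (-2)·0.111 - (2)·0.000 - (-3)·0.600) / (9) = 0.558
  w = (6 - (-4)·0.111 - (-3)·0.667 - (3)·0.600) / (13) = 0.511
  t = (7 - (4)·0.111 - (-1)·0.667 - (-4)·0.000) / (10) = 0.722
Residual b − A·x = (1.075, 0.262, 1.145, 0.102)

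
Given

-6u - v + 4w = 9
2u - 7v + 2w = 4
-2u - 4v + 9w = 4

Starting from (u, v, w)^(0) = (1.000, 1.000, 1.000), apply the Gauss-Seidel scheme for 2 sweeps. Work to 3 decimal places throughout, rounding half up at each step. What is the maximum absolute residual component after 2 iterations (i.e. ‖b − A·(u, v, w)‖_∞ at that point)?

Iteration 1:
  u = (9 - (-1)·1.000 - (4)·1.000) / (-6) = -1.000
  v = (4 - (2)·-1.000 - (2)·1.000) / (-7) = -0.571
  w = (4 - (-2)·-1.000 - (-4)·-0.571) / (9) = -0.032
Iteration 2:
  u = (9 - (-1)·-0.571 - (4)·-0.032) / (-6) = -1.426
  v = (4 - (2)·-1.426 - (2)·-0.032) / (-7) = -0.988
  w = (4 - (-2)·-1.426 - (-4)·-0.988) / (9) = -0.312
Residual b − A·x = (0.704, 0.560, 0.004); ∞-norm = 0.704

0.704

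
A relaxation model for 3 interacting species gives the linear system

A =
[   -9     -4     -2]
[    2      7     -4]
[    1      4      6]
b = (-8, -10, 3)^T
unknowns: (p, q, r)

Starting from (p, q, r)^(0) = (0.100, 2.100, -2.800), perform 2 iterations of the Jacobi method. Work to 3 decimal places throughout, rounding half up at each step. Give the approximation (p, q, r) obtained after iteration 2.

Iteration 1:
  p = (-8 - (-4)·2.100 - (-2)·-2.800) / (-9) = 0.578
  q = (-10 - (2)·0.100 - (-4)·-2.800) / (7) = -3.057
  r = (3 - (1)·0.100 - (4)·2.100) / (6) = -0.917
Iteration 2:
  p = (-8 - (-4)·-3.057 - (-2)·-0.917) / (-9) = 2.451
  q = (-10 - (2)·0.578 - (-4)·-0.917) / (7) = -2.118
  r = (3 - (1)·0.578 - (4)·-3.057) / (6) = 2.442

(2.451, -2.118, 2.442)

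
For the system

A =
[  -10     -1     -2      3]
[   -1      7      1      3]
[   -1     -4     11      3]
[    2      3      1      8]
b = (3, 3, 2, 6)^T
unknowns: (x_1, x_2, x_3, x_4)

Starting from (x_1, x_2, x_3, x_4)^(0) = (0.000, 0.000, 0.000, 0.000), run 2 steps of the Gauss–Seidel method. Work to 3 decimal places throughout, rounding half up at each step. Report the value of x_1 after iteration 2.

-0.205

Iteration 1:
  x_1 = (3 - (-1)·0.000 - (-2)·0.000 - (3)·0.000) / (-10) = -0.300
  x_2 = (3 - (-1)·-0.300 - (1)·0.000 - (3)·0.000) / (7) = 0.386
  x_3 = (2 - (-1)·-0.300 - (-4)·0.386 - (3)·0.000) / (11) = 0.295
  x_4 = (6 - (2)·-0.300 - (3)·0.386 - (1)·0.295) / (8) = 0.643
Iteration 2:
  x_1 = (3 - (-1)·0.386 - (-2)·0.295 - (3)·0.643) / (-10) = -0.205
  x_2 = (3 - (-1)·-0.205 - (1)·0.295 - (3)·0.643) / (7) = 0.082
  x_3 = (2 - (-1)·-0.205 - (-4)·0.082 - (3)·0.643) / (11) = 0.018
  x_4 = (6 - (2)·-0.205 - (3)·0.082 - (1)·0.018) / (8) = 0.768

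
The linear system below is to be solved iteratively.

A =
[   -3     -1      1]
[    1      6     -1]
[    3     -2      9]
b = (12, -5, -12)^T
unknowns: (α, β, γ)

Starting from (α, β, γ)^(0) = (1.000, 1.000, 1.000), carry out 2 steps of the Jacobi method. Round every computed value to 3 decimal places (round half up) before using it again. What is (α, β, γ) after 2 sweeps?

Iteration 1:
  α = (12 - (-1)·1.000 - (1)·1.000) / (-3) = -4.000
  β = (-5 - (1)·1.000 - (-1)·1.000) / (6) = -0.833
  γ = (-12 - (3)·1.000 - (-2)·1.000) / (9) = -1.444
Iteration 2:
  α = (12 - (-1)·-0.833 - (1)·-1.444) / (-3) = -4.204
  β = (-5 - (1)·-4.000 - (-1)·-1.444) / (6) = -0.407
  γ = (-12 - (3)·-4.000 - (-2)·-0.833) / (9) = -0.185

(-4.204, -0.407, -0.185)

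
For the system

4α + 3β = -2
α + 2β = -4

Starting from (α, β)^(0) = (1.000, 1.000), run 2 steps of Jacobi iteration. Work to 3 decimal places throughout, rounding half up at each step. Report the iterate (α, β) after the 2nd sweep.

(1.375, -1.375)

Iteration 1:
  α = (-2 - (3)·1.000) / (4) = -1.250
  β = (-4 - (1)·1.000) / (2) = -2.500
Iteration 2:
  α = (-2 - (3)·-2.500) / (4) = 1.375
  β = (-4 - (1)·-1.250) / (2) = -1.375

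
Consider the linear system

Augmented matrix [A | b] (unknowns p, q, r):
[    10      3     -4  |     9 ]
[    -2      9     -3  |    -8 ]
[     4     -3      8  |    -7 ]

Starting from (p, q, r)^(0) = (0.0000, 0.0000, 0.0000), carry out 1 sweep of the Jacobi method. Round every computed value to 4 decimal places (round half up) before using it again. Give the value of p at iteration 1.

0.9000

Iteration 1:
  p = (9 - (3)·0.0000 - (-4)·0.0000) / (10) = 0.9000
  q = (-8 - (-2)·0.0000 - (-3)·0.0000) / (9) = -0.8889
  r = (-7 - (4)·0.0000 - (-3)·0.0000) / (8) = -0.8750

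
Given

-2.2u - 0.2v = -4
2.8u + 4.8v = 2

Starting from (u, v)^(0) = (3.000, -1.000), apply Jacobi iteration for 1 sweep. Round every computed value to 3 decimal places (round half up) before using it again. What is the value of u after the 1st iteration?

1.909

Iteration 1:
  u = (-4 - (-0.2)·-1.000) / (-2.2) = 1.909
  v = (2 - (2.8)·3.000) / (4.8) = -1.333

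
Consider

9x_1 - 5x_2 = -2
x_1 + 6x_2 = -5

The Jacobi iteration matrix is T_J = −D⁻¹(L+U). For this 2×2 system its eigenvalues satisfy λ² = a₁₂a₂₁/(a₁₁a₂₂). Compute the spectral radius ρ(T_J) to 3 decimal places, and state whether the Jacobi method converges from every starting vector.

0.304

a₁₂a₂₁/(a₁₁a₂₂) = (-5)·(1) / ((9)·(6)) = -0.092593
ρ = √|-0.092593| = √0.092593 = 0.304
ρ < 1, so Jacobi converges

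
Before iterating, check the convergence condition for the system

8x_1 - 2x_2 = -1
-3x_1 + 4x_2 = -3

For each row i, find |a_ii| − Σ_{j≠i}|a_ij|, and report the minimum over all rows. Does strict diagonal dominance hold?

1

row 1: |8| − (2) = 6
row 2: |4| − (3) = 1
minimum over rows = 1 → strictly diagonally dominant (convergence guaranteed)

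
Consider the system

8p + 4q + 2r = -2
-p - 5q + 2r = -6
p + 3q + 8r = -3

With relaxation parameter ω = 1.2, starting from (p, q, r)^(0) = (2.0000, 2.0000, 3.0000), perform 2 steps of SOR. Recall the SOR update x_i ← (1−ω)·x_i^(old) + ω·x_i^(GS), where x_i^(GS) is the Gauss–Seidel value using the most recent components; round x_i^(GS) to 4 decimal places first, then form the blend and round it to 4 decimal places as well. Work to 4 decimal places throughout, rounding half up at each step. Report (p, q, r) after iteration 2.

(-1.0167, 0.0704, 0.0805)

Iteration 1:
  p: GS value = (-2 - (4)·2.0000 - (2)·3.0000) / (8) = -2.0000;  p ← (1−ω)·2.0000 + ω·-2.0000 = -2.8000
  q: GS value = (-6 - (-1)·-2.8000 - (2)·3.0000) / (-5) = 2.9600;  q ← (1−ω)·2.0000 + ω·2.9600 = 3.1520
  r: GS value = (-3 - (1)·-2.8000 - (3)·3.1520) / (8) = -1.2070;  r ← (1−ω)·3.0000 + ω·-1.2070 = -2.0484
Iteration 2:
  p: GS value = (-2 - (4)·3.1520 - (2)·-2.0484) / (8) = -1.3139;  p ← (1−ω)·-2.8000 + ω·-1.3139 = -1.0167
  q: GS value = (-6 - (-1)·-1.0167 - (2)·-2.0484) / (-5) = 0.5840;  q ← (1−ω)·3.1520 + ω·0.5840 = 0.0704
  r: GS value = (-3 - (1)·-1.0167 - (3)·0.0704) / (8) = -0.2743;  r ← (1−ω)·-2.0484 + ω·-0.2743 = 0.0805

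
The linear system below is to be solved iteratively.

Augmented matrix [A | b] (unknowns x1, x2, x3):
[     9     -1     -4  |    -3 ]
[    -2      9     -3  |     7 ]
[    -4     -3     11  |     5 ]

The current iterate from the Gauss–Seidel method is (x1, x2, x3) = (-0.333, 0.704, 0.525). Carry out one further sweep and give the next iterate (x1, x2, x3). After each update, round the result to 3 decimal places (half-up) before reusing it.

One sweep:
  x1 = (-3 - (-1)·0.704 - (-4)·0.525) / (9) = -0.022
  x2 = (7 - (-2)·-0.022 - (-3)·0.525) / (9) = 0.948
  x3 = (5 - (-4)·-0.022 - (-3)·0.948) / (11) = 0.705

(-0.022, 0.948, 0.705)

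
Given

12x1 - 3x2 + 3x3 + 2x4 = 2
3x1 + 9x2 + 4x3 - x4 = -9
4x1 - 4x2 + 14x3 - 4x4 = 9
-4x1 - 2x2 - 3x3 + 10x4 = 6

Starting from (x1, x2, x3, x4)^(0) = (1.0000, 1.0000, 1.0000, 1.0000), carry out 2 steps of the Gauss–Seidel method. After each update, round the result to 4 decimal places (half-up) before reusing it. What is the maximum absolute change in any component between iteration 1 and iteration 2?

0.3865

Iteration 1:
  x1 = (2 - (-3)·1.0000 - (3)·1.0000 - (2)·1.0000) / (12) = 0.0000
  x2 = (-9 - (3)·0.0000 - (4)·1.0000 - (-1)·1.0000) / (9) = -1.3333
  x3 = (9 - (4)·0.0000 - (-4)·-1.3333 - (-4)·1.0000) / (14) = 0.5476
  x4 = (6 - (-4)·0.0000 - (-2)·-1.3333 - (-3)·0.5476) / (10) = 0.4976
Iteration 2:
  x1 = (2 - (-3)·-1.3333 - (3)·0.5476 - (2)·0.4976) / (12) = -0.3865
  x2 = (-9 - (3)·-0.3865 - (4)·0.5476 - (-1)·0.4976) / (9) = -1.0593
  x3 = (9 - (4)·-0.3865 - (-4)·-1.0593 - (-4)·0.4976) / (14) = 0.5928
  x4 = (6 - (-4)·-0.3865 - (-2)·-1.0593 - (-3)·0.5928) / (10) = 0.4114
Change: (-0.3865, 0.2740, 0.0452, -0.0862) → max |·| = 0.3865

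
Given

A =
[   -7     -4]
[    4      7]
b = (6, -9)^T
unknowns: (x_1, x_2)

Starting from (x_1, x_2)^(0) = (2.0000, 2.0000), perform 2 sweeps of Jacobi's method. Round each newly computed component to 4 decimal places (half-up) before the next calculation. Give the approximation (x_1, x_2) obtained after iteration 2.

(0.5306, -0.1429)

Iteration 1:
  x_1 = (6 - (-4)·2.0000) / (-7) = -2.0000
  x_2 = (-9 - (4)·2.0000) / (7) = -2.4286
Iteration 2:
  x_1 = (6 - (-4)·-2.4286) / (-7) = 0.5306
  x_2 = (-9 - (4)·-2.0000) / (7) = -0.1429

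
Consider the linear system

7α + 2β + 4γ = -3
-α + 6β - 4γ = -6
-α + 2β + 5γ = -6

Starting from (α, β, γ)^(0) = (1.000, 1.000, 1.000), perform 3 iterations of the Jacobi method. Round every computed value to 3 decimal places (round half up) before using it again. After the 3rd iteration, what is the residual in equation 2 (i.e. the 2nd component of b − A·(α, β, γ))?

Iteration 1:
  α = (-3 - (2)·1.000 - (4)·1.000) / (7) = -1.286
  β = (-6 - (-1)·1.000 - (-4)·1.000) / (6) = -0.167
  γ = (-6 - (-1)·1.000 - (2)·1.000) / (5) = -1.400
Iteration 2:
  α = (-3 - (2)·-0.167 - (4)·-1.400) / (7) = 0.419
  β = (-6 - (-1)·-1.286 - (-4)·-1.400) / (6) = -2.148
  γ = (-6 - (-1)·-1.286 - (2)·-0.167) / (5) = -1.390
Iteration 3:
  α = (-3 - (2)·-2.148 - (4)·-1.390) / (7) = 0.979
  β = (-6 - (-1)·0.419 - (-4)·-1.390) / (6) = -1.857
  γ = (-6 - (-1)·0.419 - (2)·-2.148) / (5) = -0.257
Residual b − A·x = (-5.111, 5.093, -0.022)

5.093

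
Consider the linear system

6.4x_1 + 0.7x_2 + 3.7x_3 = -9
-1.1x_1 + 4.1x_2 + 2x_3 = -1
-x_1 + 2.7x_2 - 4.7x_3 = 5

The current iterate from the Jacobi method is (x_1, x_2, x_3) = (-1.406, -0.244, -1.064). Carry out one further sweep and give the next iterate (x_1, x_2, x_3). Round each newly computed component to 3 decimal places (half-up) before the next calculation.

(-0.764, -0.102, -0.905)

One sweep:
  x_1 = (-9 - (0.7)·-0.244 - (3.7)·-1.064) / (6.4) = -0.764
  x_2 = (-1 - (-1.1)·-1.406 - (2)·-1.064) / (4.1) = -0.102
  x_3 = (5 - (-1)·-1.406 - (2.7)·-0.244) / (-4.7) = -0.905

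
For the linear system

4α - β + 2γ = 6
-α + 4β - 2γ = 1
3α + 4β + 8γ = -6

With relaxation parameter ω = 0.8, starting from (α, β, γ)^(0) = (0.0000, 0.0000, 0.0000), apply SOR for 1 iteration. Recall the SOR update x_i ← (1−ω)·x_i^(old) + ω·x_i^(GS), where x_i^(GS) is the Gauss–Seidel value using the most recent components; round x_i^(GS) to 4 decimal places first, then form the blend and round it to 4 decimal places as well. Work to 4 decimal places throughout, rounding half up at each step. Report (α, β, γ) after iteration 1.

Iteration 1:
  α: GS value = (6 - (-1)·0.0000 - (2)·0.0000) / (4) = 1.5000;  α ← (1−ω)·0.0000 + ω·1.5000 = 1.2000
  β: GS value = (1 - (-1)·1.2000 - (-2)·0.0000) / (4) = 0.5500;  β ← (1−ω)·0.0000 + ω·0.5500 = 0.4400
  γ: GS value = (-6 - (3)·1.2000 - (4)·0.4400) / (8) = -1.4200;  γ ← (1−ω)·0.0000 + ω·-1.4200 = -1.1360

(1.2000, 0.4400, -1.1360)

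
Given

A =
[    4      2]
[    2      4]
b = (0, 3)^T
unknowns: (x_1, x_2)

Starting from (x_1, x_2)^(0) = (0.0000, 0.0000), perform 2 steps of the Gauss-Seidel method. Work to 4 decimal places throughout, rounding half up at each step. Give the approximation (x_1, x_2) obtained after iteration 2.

(-0.3750, 0.9375)

Iteration 1:
  x_1 = (0 - (2)·0.0000) / (4) = 0.0000
  x_2 = (3 - (2)·0.0000) / (4) = 0.7500
Iteration 2:
  x_1 = (0 - (2)·0.7500) / (4) = -0.3750
  x_2 = (3 - (2)·-0.3750) / (4) = 0.9375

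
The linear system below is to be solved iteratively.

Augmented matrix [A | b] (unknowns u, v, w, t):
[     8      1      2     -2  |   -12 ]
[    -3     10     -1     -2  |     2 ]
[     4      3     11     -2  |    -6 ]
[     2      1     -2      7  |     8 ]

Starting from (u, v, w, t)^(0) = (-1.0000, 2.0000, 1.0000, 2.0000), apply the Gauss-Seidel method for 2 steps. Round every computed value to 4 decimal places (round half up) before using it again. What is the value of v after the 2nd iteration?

Iteration 1:
  u = (-12 - (1)·2.0000 - (2)·1.0000 - (-2)·2.0000) / (8) = -1.5000
  v = (2 - (-3)·-1.5000 - (-1)·1.0000 - (-2)·2.0000) / (10) = 0.2500
  w = (-6 - (4)·-1.5000 - (3)·0.2500 - (-2)·2.0000) / (11) = 0.2955
  t = (8 - (2)·-1.5000 - (1)·0.2500 - (-2)·0.2955) / (7) = 1.6201
Iteration 2:
  u = (-12 - (1)·0.2500 - (2)·0.2955 - (-2)·1.6201) / (8) = -1.2001
  v = (2 - (-3)·-1.2001 - (-1)·0.2955 - (-2)·1.6201) / (10) = 0.1935
  w = (-6 - (4)·-1.2001 - (3)·0.1935 - (-2)·1.6201) / (11) = 0.1327
  t = (8 - (2)·-1.2001 - (1)·0.1935 - (-2)·0.1327) / (7) = 1.4960

0.1935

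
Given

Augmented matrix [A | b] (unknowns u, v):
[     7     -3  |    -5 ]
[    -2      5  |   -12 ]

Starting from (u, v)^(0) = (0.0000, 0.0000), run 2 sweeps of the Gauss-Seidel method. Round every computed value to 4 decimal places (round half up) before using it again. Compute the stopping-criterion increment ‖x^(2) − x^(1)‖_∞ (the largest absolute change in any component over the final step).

Iteration 1:
  u = (-5 - (-3)·0.0000) / (7) = -0.7143
  v = (-12 - (-2)·-0.7143) / (5) = -2.6857
Iteration 2:
  u = (-5 - (-3)·-2.6857) / (7) = -1.8653
  v = (-12 - (-2)·-1.8653) / (5) = -3.1461
Change: (-1.1510, -0.4604) → max |·| = 1.1510

1.1510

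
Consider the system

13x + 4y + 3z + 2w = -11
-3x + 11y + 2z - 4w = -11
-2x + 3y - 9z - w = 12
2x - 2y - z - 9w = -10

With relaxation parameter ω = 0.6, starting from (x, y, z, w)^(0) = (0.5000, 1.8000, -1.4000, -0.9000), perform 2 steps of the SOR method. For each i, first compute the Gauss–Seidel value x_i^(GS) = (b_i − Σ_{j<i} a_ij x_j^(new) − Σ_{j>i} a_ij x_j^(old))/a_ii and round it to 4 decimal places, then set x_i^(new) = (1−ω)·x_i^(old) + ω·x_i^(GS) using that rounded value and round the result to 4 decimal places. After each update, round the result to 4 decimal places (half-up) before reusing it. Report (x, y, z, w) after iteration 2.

Iteration 1:
  x: GS value = (-11 - (4)·1.8000 - (3)·-1.4000 - (2)·-0.9000) / (13) = -0.9385;  x ← (1−ω)·0.5000 + ω·-0.9385 = -0.3631
  y: GS value = (-11 - (-3)·-0.3631 - (2)·-1.4000 - (-4)·-0.9000) / (11) = -1.1718;  y ← (1−ω)·1.8000 + ω·-1.1718 = 0.0169
  z: GS value = (12 - (-2)·-0.3631 - (3)·0.0169 - (-1)·-0.9000) / (-9) = -1.1470;  z ← (1−ω)·-1.4000 + ω·-1.1470 = -1.2482
  w: GS value = (-10 - (2)·-0.3631 - (-2)·0.0169 - (-1)·-1.2482) / (-9) = 1.1654;  w ← (1−ω)·-0.9000 + ω·1.1654 = 0.3392
Iteration 2:
  x: GS value = (-11 - (4)·0.0169 - (3)·-1.2482 - (2)·0.3392) / (13) = -0.6155;  x ← (1−ω)·-0.3631 + ω·-0.6155 = -0.5145
  y: GS value = (-11 - (-3)·-0.5145 - (2)·-1.2482 - (-4)·0.3392) / (11) = -0.7900;  y ← (1−ω)·0.0169 + ω·-0.7900 = -0.4672
  z: GS value = (12 - (-2)·-0.5145 - (3)·-0.4672 - (-1)·0.3392) / (-9) = -1.4124;  z ← (1−ω)·-1.2482 + ω·-1.4124 = -1.3467
  w: GS value = (-10 - (2)·-0.5145 - (-2)·-0.4672 - (-1)·-1.3467) / (-9) = 1.2502;  w ← (1−ω)·0.3392 + ω·1.2502 = 0.8858

(-0.5145, -0.4672, -1.3467, 0.8858)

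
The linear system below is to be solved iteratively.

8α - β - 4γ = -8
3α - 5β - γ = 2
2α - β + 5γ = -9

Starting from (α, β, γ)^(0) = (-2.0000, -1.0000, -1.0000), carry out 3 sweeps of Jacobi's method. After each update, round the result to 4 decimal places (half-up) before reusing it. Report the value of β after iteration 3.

Iteration 1:
  α = (-8 - (-1)·-1.0000 - (-4)·-1.0000) / (8) = -1.6250
  β = (2 - (3)·-2.0000 - (-1)·-1.0000) / (-5) = -1.4000
  γ = (-9 - (2)·-2.0000 - (-1)·-1.0000) / (5) = -1.2000
Iteration 2:
  α = (-8 - (-1)·-1.4000 - (-4)·-1.2000) / (8) = -1.7750
  β = (2 - (3)·-1.6250 - (-1)·-1.2000) / (-5) = -1.1350
  γ = (-9 - (2)·-1.6250 - (-1)·-1.4000) / (5) = -1.4300
Iteration 3:
  α = (-8 - (-1)·-1.1350 - (-4)·-1.4300) / (8) = -1.8569
  β = (2 - (3)·-1.7750 - (-1)·-1.4300) / (-5) = -1.1790
  γ = (-9 - (2)·-1.7750 - (-1)·-1.1350) / (5) = -1.3170

-1.1790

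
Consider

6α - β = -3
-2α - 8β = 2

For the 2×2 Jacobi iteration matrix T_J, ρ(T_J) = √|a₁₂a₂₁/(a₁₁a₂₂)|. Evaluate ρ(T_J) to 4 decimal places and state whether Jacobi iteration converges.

0.2041

a₁₂a₂₁/(a₁₁a₂₂) = (-1)·(-2) / ((6)·(-8)) = -0.041667
ρ = √|-0.041667| = √0.041667 = 0.2041
ρ < 1, so Jacobi converges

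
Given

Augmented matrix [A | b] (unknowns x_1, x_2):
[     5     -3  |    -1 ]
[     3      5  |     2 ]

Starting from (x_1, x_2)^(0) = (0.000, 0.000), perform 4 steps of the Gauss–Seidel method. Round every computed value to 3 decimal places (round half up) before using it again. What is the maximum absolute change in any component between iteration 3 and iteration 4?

Iteration 1:
  x_1 = (-1 - (-3)·0.000) / (5) = -0.200
  x_2 = (2 - (3)·-0.200) / (5) = 0.520
Iteration 2:
  x_1 = (-1 - (-3)·0.520) / (5) = 0.112
  x_2 = (2 - (3)·0.112) / (5) = 0.333
Iteration 3:
  x_1 = (-1 - (-3)·0.333) / (5) = 0.000
  x_2 = (2 - (3)·0.000) / (5) = 0.400
Iteration 4:
  x_1 = (-1 - (-3)·0.400) / (5) = 0.040
  x_2 = (2 - (3)·0.040) / (5) = 0.376
Change: (0.040, -0.024) → max |·| = 0.040

0.040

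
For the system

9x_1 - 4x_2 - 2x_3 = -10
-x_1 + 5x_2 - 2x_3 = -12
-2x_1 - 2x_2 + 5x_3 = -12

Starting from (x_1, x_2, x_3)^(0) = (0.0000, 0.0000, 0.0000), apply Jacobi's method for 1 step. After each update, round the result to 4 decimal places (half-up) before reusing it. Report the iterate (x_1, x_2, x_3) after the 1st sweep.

Iteration 1:
  x_1 = (-10 - (-4)·0.0000 - (-2)·0.0000) / (9) = -1.1111
  x_2 = (-12 - (-1)·0.0000 - (-2)·0.0000) / (5) = -2.4000
  x_3 = (-12 - (-2)·0.0000 - (-2)·0.0000) / (5) = -2.4000

(-1.1111, -2.4000, -2.4000)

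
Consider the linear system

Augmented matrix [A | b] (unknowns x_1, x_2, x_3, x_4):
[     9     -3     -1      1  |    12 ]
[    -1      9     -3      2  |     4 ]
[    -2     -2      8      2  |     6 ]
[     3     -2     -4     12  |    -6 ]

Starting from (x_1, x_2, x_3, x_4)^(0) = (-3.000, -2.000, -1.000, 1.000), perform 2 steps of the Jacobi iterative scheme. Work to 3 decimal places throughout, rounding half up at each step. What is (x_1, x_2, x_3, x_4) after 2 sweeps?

Iteration 1:
  x_1 = (12 - (-3)·-2.000 - (-1)·-1.000 - (1)·1.000) / (9) = 0.444
  x_2 = (4 - (-1)·-3.000 - (-3)·-1.000 - (2)·1.000) / (9) = -0.444
  x_3 = (6 - (-2)·-3.000 - (-2)·-2.000 - (2)·1.000) / (8) = -0.750
  x_4 = (-6 - (3)·-3.000 - (-2)·-2.000 - (-4)·-1.000) / (12) = -0.417
Iteration 2:
  x_1 = (12 - (-3)·-0.444 - (-1)·-0.750 - (1)·-0.417) / (9) = 1.148
  x_2 = (4 - (-1)·0.444 - (-3)·-0.750 - (2)·-0.417) / (9) = 0.336
  x_3 = (6 - (-2)·0.444 - (-2)·-0.444 - (2)·-0.417) / (8) = 0.854
  x_4 = (-6 - (3)·0.444 - (-2)·-0.444 - (-4)·-0.750) / (12) = -0.935

(1.148, 0.336, 0.854, -0.935)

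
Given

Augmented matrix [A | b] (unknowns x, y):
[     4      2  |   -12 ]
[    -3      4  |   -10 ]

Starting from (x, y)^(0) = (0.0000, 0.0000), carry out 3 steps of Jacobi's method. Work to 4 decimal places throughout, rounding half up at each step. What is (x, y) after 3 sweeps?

Iteration 1:
  x = (-12 - (2)·0.0000) / (4) = -3.0000
  y = (-10 - (-3)·0.0000) / (4) = -2.5000
Iteration 2:
  x = (-12 - (2)·-2.5000) / (4) = -1.7500
  y = (-10 - (-3)·-3.0000) / (4) = -4.7500
Iteration 3:
  x = (-12 - (2)·-4.7500) / (4) = -0.6250
  y = (-10 - (-3)·-1.7500) / (4) = -3.8125

(-0.6250, -3.8125)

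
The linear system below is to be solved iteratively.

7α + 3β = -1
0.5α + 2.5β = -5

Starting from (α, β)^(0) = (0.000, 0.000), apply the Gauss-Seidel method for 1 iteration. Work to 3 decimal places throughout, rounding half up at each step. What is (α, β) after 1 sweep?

(-0.143, -1.971)

Iteration 1:
  α = (-1 - (3)·0.000) / (7) = -0.143
  β = (-5 - (0.5)·-0.143) / (2.5) = -1.971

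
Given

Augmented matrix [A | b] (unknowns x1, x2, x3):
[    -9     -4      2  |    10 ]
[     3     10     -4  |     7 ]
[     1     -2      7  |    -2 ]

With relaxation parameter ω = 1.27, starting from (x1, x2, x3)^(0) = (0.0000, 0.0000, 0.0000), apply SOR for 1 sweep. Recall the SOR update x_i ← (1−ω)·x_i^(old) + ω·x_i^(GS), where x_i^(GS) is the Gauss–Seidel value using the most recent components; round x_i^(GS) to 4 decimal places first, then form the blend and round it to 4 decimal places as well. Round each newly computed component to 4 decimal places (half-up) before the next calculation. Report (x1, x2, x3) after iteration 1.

(-1.4111, 1.4266, 0.4108)

Iteration 1:
  x1: GS value = (10 - (-4)·0.0000 - (2)·0.0000) / (-9) = -1.1111;  x1 ← (1−ω)·0.0000 + ω·-1.1111 = -1.4111
  x2: GS value = (7 - (3)·-1.4111 - (-4)·0.0000) / (10) = 1.1233;  x2 ← (1−ω)·0.0000 + ω·1.1233 = 1.4266
  x3: GS value = (-2 - (1)·-1.4111 - (-2)·1.4266) / (7) = 0.3235;  x3 ← (1−ω)·0.0000 + ω·0.3235 = 0.4108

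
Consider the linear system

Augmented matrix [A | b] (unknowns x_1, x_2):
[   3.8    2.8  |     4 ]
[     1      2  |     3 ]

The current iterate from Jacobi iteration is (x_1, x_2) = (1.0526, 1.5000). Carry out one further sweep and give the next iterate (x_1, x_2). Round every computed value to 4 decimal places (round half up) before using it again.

(-0.0526, 0.9737)

One sweep:
  x_1 = (4 - (2.8)·1.5000) / (3.8) = -0.0526
  x_2 = (3 - (1)·1.0526) / (2) = 0.9737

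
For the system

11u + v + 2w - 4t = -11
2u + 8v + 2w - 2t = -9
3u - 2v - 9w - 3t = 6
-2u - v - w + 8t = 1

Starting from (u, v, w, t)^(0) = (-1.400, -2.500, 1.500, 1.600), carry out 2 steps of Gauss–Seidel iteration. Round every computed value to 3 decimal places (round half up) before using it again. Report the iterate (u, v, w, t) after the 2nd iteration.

(-0.797, -0.706, -0.690, -0.249)

Iteration 1:
  u = (-11 - (1)·-2.500 - (2)·1.500 - (-4)·1.600) / (11) = -0.464
  v = (-9 - (2)·-0.464 - (2)·1.500 - (-2)·1.600) / (8) = -0.984
  w = (6 - (3)·-0.464 - (-2)·-0.984 - (-3)·1.600) / (-9) = -1.136
  t = (1 - (-2)·-0.464 - (-1)·-0.984 - (-1)·-1.136) / (8) = -0.256
Iteration 2:
  u = (-11 - (1)·-0.984 - (2)·-1.136 - (-4)·-0.256) / (11) = -0.797
  v = (-9 - (2)·-0.797 - (2)·-1.136 - (-2)·-0.256) / (8) = -0.706
  w = (6 - (3)·-0.797 - (-2)·-0.706 - (-3)·-0.256) / (-9) = -0.690
  t = (1 - (-2)·-0.797 - (-1)·-0.706 - (-1)·-0.690) / (8) = -0.249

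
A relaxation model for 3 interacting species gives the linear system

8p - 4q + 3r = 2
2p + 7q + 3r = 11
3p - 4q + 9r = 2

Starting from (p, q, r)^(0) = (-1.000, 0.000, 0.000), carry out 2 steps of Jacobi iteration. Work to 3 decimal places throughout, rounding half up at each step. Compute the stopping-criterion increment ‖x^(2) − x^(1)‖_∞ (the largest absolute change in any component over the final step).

Iteration 1:
  p = (2 - (-4)·0.000 - (3)·0.000) / (8) = 0.250
  q = (11 - (2)·-1.000 - (3)·0.000) / (7) = 1.857
  r = (2 - (3)·-1.000 - (-4)·0.000) / (9) = 0.556
Iteration 2:
  p = (2 - (-4)·1.857 - (3)·0.556) / (8) = 0.970
  q = (11 - (2)·0.250 - (3)·0.556) / (7) = 1.262
  r = (2 - (3)·0.250 - (-4)·1.857) / (9) = 0.964
Change: (0.720, -0.595, 0.408) → max |·| = 0.720

0.720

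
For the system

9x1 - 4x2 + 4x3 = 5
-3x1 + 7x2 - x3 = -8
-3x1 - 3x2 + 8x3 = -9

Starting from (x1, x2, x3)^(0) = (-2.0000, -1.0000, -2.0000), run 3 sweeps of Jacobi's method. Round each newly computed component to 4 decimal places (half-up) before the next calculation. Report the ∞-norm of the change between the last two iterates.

Iteration 1:
  x1 = (5 - (-4)·-1.0000 - (4)·-2.0000) / (9) = 1.0000
  x2 = (-8 - (-3)·-2.0000 - (-1)·-2.0000) / (7) = -2.2857
  x3 = (-9 - (-3)·-2.0000 - (-3)·-1.0000) / (8) = -2.2500
Iteration 2:
  x1 = (5 - (-4)·-2.2857 - (4)·-2.2500) / (9) = 0.5397
  x2 = (-8 - (-3)·1.0000 - (-1)·-2.2500) / (7) = -1.0357
  x3 = (-9 - (-3)·1.0000 - (-3)·-2.2857) / (8) = -1.6071
Iteration 3:
  x1 = (5 - (-4)·-1.0357 - (4)·-1.6071) / (9) = 0.8095
  x2 = (-8 - (-3)·0.5397 - (-1)·-1.6071) / (7) = -1.1411
  x3 = (-9 - (-3)·0.5397 - (-3)·-1.0357) / (8) = -1.3110
Change: (0.2698, -0.1054, 0.2961) → max |·| = 0.2961

0.2961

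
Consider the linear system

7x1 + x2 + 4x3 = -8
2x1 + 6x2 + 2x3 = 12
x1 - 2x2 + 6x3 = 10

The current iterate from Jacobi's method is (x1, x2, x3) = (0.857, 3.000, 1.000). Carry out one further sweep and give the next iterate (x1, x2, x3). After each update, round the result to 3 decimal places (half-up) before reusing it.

(-2.143, 1.381, 2.524)

One sweep:
  x1 = (-8 - (1)·3.000 - (4)·1.000) / (7) = -2.143
  x2 = (12 - (2)·0.857 - (2)·1.000) / (6) = 1.381
  x3 = (10 - (1)·0.857 - (-2)·3.000) / (6) = 2.524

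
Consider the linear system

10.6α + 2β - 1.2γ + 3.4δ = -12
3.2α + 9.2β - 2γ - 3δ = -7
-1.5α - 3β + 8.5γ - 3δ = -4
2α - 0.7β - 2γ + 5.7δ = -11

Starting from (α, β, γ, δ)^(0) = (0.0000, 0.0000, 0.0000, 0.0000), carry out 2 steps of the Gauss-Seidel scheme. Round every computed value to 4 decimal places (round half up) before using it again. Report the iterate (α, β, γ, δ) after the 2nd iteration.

Iteration 1:
  α = (-12 - (2)·0.0000 - (-1.2)·0.0000 - (3.4)·0.0000) / (10.6) = -1.1321
  β = (-7 - (3.2)·-1.1321 - (-2)·0.0000 - (-3)·0.0000) / (9.2) = -0.3671
  γ = (-4 - (-1.5)·-1.1321 - (-3)·-0.3671 - (-3)·0.0000) / (8.5) = -0.7999
  δ = (-11 - (2)·-1.1321 - (-0.7)·-0.3671 - (-2)·-0.7999) / (5.7) = -1.8583
Iteration 2:
  α = (-12 - (2)·-0.3671 - (-1.2)·-0.7999 - (3.4)·-1.8583) / (10.6) = -0.5573
  β = (-7 - (3.2)·-0.5573 - (-2)·-0.7999 - (-3)·-1.8583) / (9.2) = -1.3469
  γ = (-4 - (-1.5)·-0.5573 - (-3)·-1.3469 - (-3)·-1.8583) / (8.5) = -1.7002
  δ = (-11 - (2)·-0.5573 - (-0.7)·-1.3469 - (-2)·-1.7002) / (5.7) = -2.4963

(-0.5573, -1.3469, -1.7002, -2.4963)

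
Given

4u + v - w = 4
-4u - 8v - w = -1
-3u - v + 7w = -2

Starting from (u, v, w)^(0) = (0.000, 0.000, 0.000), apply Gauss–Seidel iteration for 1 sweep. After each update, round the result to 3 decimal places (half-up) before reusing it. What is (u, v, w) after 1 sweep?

Iteration 1:
  u = (4 - (1)·0.000 - (-1)·0.000) / (4) = 1.000
  v = (-1 - (-4)·1.000 - (-1)·0.000) / (-8) = -0.375
  w = (-2 - (-3)·1.000 - (-1)·-0.375) / (7) = 0.089

(1.000, -0.375, 0.089)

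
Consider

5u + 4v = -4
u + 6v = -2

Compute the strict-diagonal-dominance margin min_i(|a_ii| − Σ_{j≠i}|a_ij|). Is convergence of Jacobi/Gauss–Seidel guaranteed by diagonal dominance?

row 1: |5| − (4) = 1
row 2: |6| − (1) = 5
minimum over rows = 1 → strictly diagonally dominant (convergence guaranteed)

1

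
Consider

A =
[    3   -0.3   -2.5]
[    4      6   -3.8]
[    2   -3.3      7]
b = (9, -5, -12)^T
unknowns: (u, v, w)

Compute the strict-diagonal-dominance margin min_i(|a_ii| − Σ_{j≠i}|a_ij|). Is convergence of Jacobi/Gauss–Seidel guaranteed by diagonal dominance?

-1.8

row 1: |3| − (0.3+2.5) = 0.2
row 2: |6| − (4+3.8) = -1.8
row 3: |7| − (2+3.3) = 1.7
minimum over rows = -1.8 → not strictly diagonally dominant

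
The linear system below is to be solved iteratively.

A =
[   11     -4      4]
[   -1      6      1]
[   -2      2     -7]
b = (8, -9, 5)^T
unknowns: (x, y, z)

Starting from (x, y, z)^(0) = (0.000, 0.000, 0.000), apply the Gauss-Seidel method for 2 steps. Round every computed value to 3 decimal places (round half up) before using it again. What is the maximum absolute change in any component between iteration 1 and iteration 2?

0.216

Iteration 1:
  x = (8 - (-4)·0.000 - (4)·0.000) / (11) = 0.727
  y = (-9 - (-1)·0.727 - (1)·0.000) / (6) = -1.379
  z = (5 - (-2)·0.727 - (2)·-1.379) / (-7) = -1.316
Iteration 2:
  x = (8 - (-4)·-1.379 - (4)·-1.316) / (11) = 0.704
  y = (-9 - (-1)·0.704 - (1)·-1.316) / (6) = -1.163
  z = (5 - (-2)·0.704 - (2)·-1.163) / (-7) = -1.248
Change: (-0.023, 0.216, 0.068) → max |·| = 0.216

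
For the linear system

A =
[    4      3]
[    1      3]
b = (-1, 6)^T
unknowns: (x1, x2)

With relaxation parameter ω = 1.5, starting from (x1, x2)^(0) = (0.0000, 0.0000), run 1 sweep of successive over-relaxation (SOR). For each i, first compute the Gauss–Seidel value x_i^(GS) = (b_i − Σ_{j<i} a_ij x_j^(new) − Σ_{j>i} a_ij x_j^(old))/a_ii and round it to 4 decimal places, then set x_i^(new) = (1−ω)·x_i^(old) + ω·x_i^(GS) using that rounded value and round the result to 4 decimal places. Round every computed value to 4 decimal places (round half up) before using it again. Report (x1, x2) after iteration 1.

(-0.3750, 3.1875)

Iteration 1:
  x1: GS value = (-1 - (3)·0.0000) / (4) = -0.2500;  x1 ← (1−ω)·0.0000 + ω·-0.2500 = -0.3750
  x2: GS value = (6 - (1)·-0.3750) / (3) = 2.1250;  x2 ← (1−ω)·0.0000 + ω·2.1250 = 3.1875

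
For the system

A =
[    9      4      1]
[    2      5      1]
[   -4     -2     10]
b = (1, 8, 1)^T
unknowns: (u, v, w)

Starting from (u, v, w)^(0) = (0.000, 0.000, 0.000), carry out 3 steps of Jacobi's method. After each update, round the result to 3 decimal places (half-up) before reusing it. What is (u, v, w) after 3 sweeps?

(-0.623, 1.752, 0.163)

Iteration 1:
  u = (1 - (4)·0.000 - (1)·0.000) / (9) = 0.111
  v = (8 - (2)·0.000 - (1)·0.000) / (5) = 1.600
  w = (1 - (-4)·0.000 - (-2)·0.000) / (10) = 0.100
Iteration 2:
  u = (1 - (4)·1.600 - (1)·0.100) / (9) = -0.611
  v = (8 - (2)·0.111 - (1)·0.100) / (5) = 1.536
  w = (1 - (-4)·0.111 - (-2)·1.600) / (10) = 0.464
Iteration 3:
  u = (1 - (4)·1.536 - (1)·0.464) / (9) = -0.623
  v = (8 - (2)·-0.611 - (1)·0.464) / (5) = 1.752
  w = (1 - (-4)·-0.611 - (-2)·1.536) / (10) = 0.163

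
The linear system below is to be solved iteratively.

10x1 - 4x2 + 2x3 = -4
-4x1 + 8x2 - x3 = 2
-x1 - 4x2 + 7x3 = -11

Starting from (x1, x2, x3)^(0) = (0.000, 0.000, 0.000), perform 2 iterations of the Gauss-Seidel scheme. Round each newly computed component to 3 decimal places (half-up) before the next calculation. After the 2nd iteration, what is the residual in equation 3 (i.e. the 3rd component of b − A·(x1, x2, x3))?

Iteration 1:
  x1 = (-4 - (-4)·0.000 - (2)·0.000) / (10) = -0.400
  x2 = (2 - (-4)·-0.400 - (-1)·0.000) / (8) = 0.050
  x3 = (-11 - (-1)·-0.400 - (-4)·0.050) / (7) = -1.600
Iteration 2:
  x1 = (-4 - (-4)·0.050 - (2)·-1.600) / (10) = -0.060
  x2 = (2 - (-4)·-0.060 - (-1)·-1.600) / (8) = 0.020
  x3 = (-11 - (-1)·-0.060 - (-4)·0.020) / (7) = -1.569
Residual b − A·x = (-0.182, 0.031, 0.003)

0.003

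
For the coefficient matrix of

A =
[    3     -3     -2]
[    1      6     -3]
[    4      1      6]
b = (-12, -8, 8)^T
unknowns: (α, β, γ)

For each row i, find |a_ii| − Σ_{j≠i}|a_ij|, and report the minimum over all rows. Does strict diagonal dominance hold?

-2

row 1: |3| − (3+2) = -2
row 2: |6| − (1+3) = 2
row 3: |6| − (4+1) = 1
minimum over rows = -2 → not strictly diagonally dominant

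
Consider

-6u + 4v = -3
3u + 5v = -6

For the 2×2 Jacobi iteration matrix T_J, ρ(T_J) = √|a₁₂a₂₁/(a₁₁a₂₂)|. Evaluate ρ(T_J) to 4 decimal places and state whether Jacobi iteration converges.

a₁₂a₂₁/(a₁₁a₂₂) = (4)·(3) / ((-6)·(5)) = -0.400000
ρ = √|-0.400000| = √0.400000 = 0.6325
ρ < 1, so Jacobi converges

0.6325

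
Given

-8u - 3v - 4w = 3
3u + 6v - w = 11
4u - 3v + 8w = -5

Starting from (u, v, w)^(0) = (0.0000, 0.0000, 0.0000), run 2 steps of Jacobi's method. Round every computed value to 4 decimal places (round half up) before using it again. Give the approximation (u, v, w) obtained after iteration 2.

(-0.7500, 1.9167, 0.2500)

Iteration 1:
  u = (3 - (-3)·0.0000 - (-4)·0.0000) / (-8) = -0.3750
  v = (11 - (3)·0.0000 - (-1)·0.0000) / (6) = 1.8333
  w = (-5 - (4)·0.0000 - (-3)·0.0000) / (8) = -0.6250
Iteration 2:
  u = (3 - (-3)·1.8333 - (-4)·-0.6250) / (-8) = -0.7500
  v = (11 - (3)·-0.3750 - (-1)·-0.6250) / (6) = 1.9167
  w = (-5 - (4)·-0.3750 - (-3)·1.8333) / (8) = 0.2500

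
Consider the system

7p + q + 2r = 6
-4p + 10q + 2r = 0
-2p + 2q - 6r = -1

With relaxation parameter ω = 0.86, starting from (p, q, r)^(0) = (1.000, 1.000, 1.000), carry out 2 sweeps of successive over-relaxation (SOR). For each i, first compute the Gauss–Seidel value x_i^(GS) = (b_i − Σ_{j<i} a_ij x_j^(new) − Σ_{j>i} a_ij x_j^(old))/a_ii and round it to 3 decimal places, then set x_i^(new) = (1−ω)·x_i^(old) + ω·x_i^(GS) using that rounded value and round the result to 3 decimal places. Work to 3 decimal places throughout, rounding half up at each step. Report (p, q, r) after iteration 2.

(0.747, 0.246, 0.025)

Iteration 1:
  p: GS value = (6 - (1)·1.000 - (2)·1.000) / (7) = 0.429;  p ← (1−ω)·1.000 + ω·0.429 = 0.509
  q: GS value = (0 - (-4)·0.509 - (2)·1.000) / (10) = 0.004;  q ← (1−ω)·1.000 + ω·0.004 = 0.143
  r: GS value = (-1 - (-2)·0.509 - (2)·0.143) / (-6) = 0.045;  r ← (1−ω)·1.000 + ω·0.045 = 0.179
Iteration 2:
  p: GS value = (6 - (1)·0.143 - (2)·0.179) / (7) = 0.786;  p ← (1−ω)·0.509 + ω·0.786 = 0.747
  q: GS value = (0 - (-4)·0.747 - (2)·0.179) / (10) = 0.263;  q ← (1−ω)·0.143 + ω·0.263 = 0.246
  r: GS value = (-1 - (-2)·0.747 - (2)·0.246) / (-6) = 0.000;  r ← (1−ω)·0.179 + ω·0.000 = 0.025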